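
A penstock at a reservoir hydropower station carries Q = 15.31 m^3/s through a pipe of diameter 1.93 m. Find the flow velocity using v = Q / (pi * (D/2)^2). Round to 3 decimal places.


Compute pipe cross-sectional area:
  A = pi * (D/2)^2 = pi * (1.93/2)^2 = 2.9255 m^2
Calculate velocity:
  v = Q / A = 15.31 / 2.9255
  v = 5.233 m/s

5.233


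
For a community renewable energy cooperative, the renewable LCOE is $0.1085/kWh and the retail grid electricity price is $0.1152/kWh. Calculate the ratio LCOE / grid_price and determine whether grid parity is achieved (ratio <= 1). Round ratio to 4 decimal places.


Compare LCOE to grid price:
  LCOE = $0.1085/kWh, Grid price = $0.1152/kWh
  Ratio = LCOE / grid_price = 0.1085 / 0.1152 = 0.9418
  Grid parity achieved (ratio <= 1)? yes

0.9418


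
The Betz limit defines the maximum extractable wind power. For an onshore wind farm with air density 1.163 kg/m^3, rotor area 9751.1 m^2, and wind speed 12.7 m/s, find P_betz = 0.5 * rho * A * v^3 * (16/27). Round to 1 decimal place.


The Betz coefficient Cp_max = 16/27 = 0.5926
v^3 = 12.7^3 = 2048.383
P_betz = 0.5 * rho * A * v^3 * Cp_max
P_betz = 0.5 * 1.163 * 9751.1 * 2048.383 * 0.5926
P_betz = 6882888.1 W

6882888.1


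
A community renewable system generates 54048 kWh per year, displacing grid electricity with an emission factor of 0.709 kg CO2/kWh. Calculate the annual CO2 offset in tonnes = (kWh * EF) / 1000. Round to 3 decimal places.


CO2 offset in kg = generation * emission_factor
CO2 offset = 54048 * 0.709 = 38320.03 kg
Convert to tonnes:
  CO2 offset = 38320.03 / 1000 = 38.320 tonnes

38.320


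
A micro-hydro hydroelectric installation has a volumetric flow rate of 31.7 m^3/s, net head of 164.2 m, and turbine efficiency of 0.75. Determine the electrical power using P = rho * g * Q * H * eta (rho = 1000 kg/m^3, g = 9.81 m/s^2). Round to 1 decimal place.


Apply the hydropower formula P = rho * g * Q * H * eta
rho * g = 1000 * 9.81 = 9810.0
P = 9810.0 * 31.7 * 164.2 * 0.75
P = 38296817.6 W

38296817.6


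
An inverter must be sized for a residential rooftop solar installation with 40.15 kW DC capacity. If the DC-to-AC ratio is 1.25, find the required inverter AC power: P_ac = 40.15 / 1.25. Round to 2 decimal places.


The inverter AC capacity is determined by the DC/AC ratio.
Given: P_dc = 40.15 kW, DC/AC ratio = 1.25
P_ac = P_dc / ratio = 40.15 / 1.25
P_ac = 32.12 kW

32.12


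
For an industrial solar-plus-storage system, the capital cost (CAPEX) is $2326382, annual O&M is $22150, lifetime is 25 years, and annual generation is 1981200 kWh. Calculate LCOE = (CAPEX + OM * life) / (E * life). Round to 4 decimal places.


Total cost = CAPEX + OM * lifetime = 2326382 + 22150 * 25 = 2326382 + 553750 = 2880132
Total generation = annual * lifetime = 1981200 * 25 = 49530000 kWh
LCOE = 2880132 / 49530000
LCOE = 0.0581 $/kWh

0.0581


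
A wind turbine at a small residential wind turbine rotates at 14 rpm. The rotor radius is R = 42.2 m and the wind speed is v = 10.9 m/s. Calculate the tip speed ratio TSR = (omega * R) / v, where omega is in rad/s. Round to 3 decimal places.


Convert rotational speed to rad/s:
  omega = 14 * 2 * pi / 60 = 1.4661 rad/s
Compute tip speed:
  v_tip = omega * R = 1.4661 * 42.2 = 61.868 m/s
Tip speed ratio:
  TSR = v_tip / v_wind = 61.868 / 10.9 = 5.676

5.676


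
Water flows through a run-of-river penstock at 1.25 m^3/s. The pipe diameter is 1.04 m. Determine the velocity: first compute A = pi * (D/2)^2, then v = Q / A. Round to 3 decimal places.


Compute pipe cross-sectional area:
  A = pi * (D/2)^2 = pi * (1.04/2)^2 = 0.8495 m^2
Calculate velocity:
  v = Q / A = 1.25 / 0.8495
  v = 1.471 m/s

1.471


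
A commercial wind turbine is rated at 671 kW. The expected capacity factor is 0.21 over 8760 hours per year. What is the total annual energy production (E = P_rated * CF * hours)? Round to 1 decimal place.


Annual energy = rated_kW * capacity_factor * hours_per_year
Given: P_rated = 671 kW, CF = 0.21, hours = 8760
E = 671 * 0.21 * 8760
E = 1234371.6 kWh

1234371.6


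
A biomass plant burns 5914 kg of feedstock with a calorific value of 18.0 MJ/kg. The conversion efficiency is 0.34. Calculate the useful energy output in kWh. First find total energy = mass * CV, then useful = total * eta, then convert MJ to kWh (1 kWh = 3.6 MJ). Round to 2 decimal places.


Total energy = mass * CV = 5914 * 18.0 = 106452.0 MJ
Useful energy = total * eta = 106452.0 * 0.34 = 36193.68 MJ
Convert to kWh: 36193.68 / 3.6
Useful energy = 10053.80 kWh

10053.80


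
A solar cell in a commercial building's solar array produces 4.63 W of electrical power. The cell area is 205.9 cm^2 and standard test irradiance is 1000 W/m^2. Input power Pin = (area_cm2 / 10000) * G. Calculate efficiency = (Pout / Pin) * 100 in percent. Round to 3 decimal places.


First compute the input power:
  Pin = area_cm2 / 10000 * G = 205.9 / 10000 * 1000 = 20.59 W
Then compute efficiency:
  Efficiency = (Pout / Pin) * 100 = (4.63 / 20.59) * 100
  Efficiency = 22.487%

22.487


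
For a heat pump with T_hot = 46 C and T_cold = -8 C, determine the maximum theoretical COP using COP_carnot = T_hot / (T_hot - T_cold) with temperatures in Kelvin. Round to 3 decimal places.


Convert to Kelvin:
  T_hot = 46 + 273.15 = 319.15 K
  T_cold = -8 + 273.15 = 265.15 K
Apply Carnot COP formula:
  COP = T_hot_K / (T_hot_K - T_cold_K) = 319.15 / 54.0
  COP = 5.910

5.910


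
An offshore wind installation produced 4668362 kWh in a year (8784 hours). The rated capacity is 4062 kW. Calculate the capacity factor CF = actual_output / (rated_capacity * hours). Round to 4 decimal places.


Capacity factor = actual output / maximum possible output
Maximum possible = rated * hours = 4062 * 8784 = 35680608 kWh
CF = 4668362 / 35680608
CF = 0.1308

0.1308


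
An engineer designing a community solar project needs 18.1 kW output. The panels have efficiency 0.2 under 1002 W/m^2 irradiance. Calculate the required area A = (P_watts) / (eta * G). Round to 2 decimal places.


Convert target power to watts: P = 18.1 * 1000 = 18100.0 W
Compute denominator: eta * G = 0.2 * 1002 = 200.4
Required area A = P / (eta * G) = 18100.0 / 200.4
A = 90.32 m^2

90.32


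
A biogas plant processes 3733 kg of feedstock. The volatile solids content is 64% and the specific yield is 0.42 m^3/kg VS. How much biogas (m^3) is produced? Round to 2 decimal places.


Compute volatile solids:
  VS = mass * VS_fraction = 3733 * 0.64 = 2389.12 kg
Calculate biogas volume:
  Biogas = VS * specific_yield = 2389.12 * 0.42
  Biogas = 1003.43 m^3

1003.43


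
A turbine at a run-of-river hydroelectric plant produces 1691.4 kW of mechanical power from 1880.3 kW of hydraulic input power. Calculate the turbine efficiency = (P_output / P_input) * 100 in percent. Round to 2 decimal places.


Turbine efficiency = (output power / input power) * 100
eta = (1691.4 / 1880.3) * 100
eta = 89.95%

89.95


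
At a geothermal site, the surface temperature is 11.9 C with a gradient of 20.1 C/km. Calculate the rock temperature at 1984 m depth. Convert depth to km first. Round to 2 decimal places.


Convert depth to km: 1984 / 1000 = 1.984 km
Temperature increase = gradient * depth_km = 20.1 * 1.984 = 39.88 C
Temperature at depth = T_surface + delta_T = 11.9 + 39.88
T = 51.78 C

51.78


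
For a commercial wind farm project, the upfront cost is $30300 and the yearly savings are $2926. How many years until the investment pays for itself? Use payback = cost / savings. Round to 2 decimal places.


Simple payback period = initial cost / annual savings
Payback = 30300 / 2926
Payback = 10.36 years

10.36


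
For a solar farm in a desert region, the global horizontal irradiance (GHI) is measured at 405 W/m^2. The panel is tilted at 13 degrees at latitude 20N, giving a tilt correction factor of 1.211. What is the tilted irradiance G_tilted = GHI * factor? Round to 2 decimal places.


Identify the given values:
  GHI = 405 W/m^2, tilt correction factor = 1.211
Apply the formula G_tilted = GHI * factor:
  G_tilted = 405 * 1.211
  G_tilted = 490.46 W/m^2

490.46


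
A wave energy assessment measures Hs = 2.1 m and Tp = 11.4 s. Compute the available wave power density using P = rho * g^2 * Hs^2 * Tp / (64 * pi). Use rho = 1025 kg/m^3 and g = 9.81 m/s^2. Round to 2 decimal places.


Apply wave power formula:
  g^2 = 9.81^2 = 96.2361
  Hs^2 = 2.1^2 = 4.41
  Numerator = rho * g^2 * Hs^2 * Tp = 1025 * 96.2361 * 4.41 * 11.4 = 4959128.03
  Denominator = 64 * pi = 201.0619
  P = 4959128.03 / 201.0619 = 24664.68 W/m

24664.68


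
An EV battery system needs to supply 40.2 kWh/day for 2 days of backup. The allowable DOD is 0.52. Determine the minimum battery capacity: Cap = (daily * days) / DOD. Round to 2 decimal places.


Total energy needed = daily * days = 40.2 * 2 = 80.4 kWh
Account for depth of discharge:
  Cap = total_energy / DOD = 80.4 / 0.52
  Cap = 154.62 kWh

154.62


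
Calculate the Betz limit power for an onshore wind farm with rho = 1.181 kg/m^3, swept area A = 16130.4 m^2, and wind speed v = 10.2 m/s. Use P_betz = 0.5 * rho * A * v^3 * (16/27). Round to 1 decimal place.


The Betz coefficient Cp_max = 16/27 = 0.5926
v^3 = 10.2^3 = 1061.208
P_betz = 0.5 * rho * A * v^3 * Cp_max
P_betz = 0.5 * 1.181 * 16130.4 * 1061.208 * 0.5926
P_betz = 5989930.4 W

5989930.4


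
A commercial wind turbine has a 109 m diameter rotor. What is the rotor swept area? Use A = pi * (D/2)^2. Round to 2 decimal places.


Compute the rotor radius:
  r = D / 2 = 109 / 2 = 54.5 m
Calculate swept area:
  A = pi * r^2 = pi * 54.5^2
  A = 9331.32 m^2

9331.32


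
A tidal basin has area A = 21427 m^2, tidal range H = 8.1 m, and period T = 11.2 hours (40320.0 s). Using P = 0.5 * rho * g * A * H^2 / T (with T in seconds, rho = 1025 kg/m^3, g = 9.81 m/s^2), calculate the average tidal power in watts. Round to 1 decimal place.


Convert period to seconds: T = 11.2 * 3600 = 40320.0 s
H^2 = 8.1^2 = 65.61
P = 0.5 * rho * g * A * H^2 / T
P = 0.5 * 1025 * 9.81 * 21427 * 65.61 / 40320.0
P = 175296.7 W

175296.7


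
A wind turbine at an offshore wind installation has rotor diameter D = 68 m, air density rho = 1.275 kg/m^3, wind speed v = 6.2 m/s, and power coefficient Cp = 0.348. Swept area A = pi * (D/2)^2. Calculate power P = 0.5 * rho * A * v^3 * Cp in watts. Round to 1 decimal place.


Step 1 -- Compute swept area:
  A = pi * (D/2)^2 = pi * (68/2)^2 = 3631.68 m^2
Step 2 -- Apply wind power equation:
  P = 0.5 * rho * A * v^3 * Cp
  v^3 = 6.2^3 = 238.328
  P = 0.5 * 1.275 * 3631.68 * 238.328 * 0.348
  P = 192018.1 W

192018.1


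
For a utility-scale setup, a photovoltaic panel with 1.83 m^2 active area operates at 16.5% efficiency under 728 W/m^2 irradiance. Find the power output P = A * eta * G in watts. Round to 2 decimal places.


Use the solar power formula P = A * eta * G.
Given: A = 1.83 m^2, eta = 0.165, G = 728 W/m^2
P = 1.83 * 0.165 * 728
P = 219.82 W

219.82


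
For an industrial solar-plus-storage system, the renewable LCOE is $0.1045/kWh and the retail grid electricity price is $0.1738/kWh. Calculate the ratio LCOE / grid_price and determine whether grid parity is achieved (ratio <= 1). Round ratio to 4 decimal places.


Compare LCOE to grid price:
  LCOE = $0.1045/kWh, Grid price = $0.1738/kWh
  Ratio = LCOE / grid_price = 0.1045 / 0.1738 = 0.6013
  Grid parity achieved (ratio <= 1)? yes

0.6013


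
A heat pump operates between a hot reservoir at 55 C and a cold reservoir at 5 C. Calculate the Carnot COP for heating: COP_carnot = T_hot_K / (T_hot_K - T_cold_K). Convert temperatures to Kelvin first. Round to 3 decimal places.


Convert to Kelvin:
  T_hot = 55 + 273.15 = 328.15 K
  T_cold = 5 + 273.15 = 278.15 K
Apply Carnot COP formula:
  COP = T_hot_K / (T_hot_K - T_cold_K) = 328.15 / 50.0
  COP = 6.563

6.563


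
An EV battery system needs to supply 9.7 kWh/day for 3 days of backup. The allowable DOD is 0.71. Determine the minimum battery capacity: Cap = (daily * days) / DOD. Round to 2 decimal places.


Total energy needed = daily * days = 9.7 * 3 = 29.1 kWh
Account for depth of discharge:
  Cap = total_energy / DOD = 29.1 / 0.71
  Cap = 40.99 kWh

40.99


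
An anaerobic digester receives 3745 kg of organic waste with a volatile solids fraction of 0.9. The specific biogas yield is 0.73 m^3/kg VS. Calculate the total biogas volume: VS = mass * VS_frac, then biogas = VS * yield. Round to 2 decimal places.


Compute volatile solids:
  VS = mass * VS_fraction = 3745 * 0.9 = 3370.5 kg
Calculate biogas volume:
  Biogas = VS * specific_yield = 3370.5 * 0.73
  Biogas = 2460.47 m^3

2460.47


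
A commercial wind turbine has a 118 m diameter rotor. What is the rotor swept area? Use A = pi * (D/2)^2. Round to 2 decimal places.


Compute the rotor radius:
  r = D / 2 = 118 / 2 = 59.0 m
Calculate swept area:
  A = pi * r^2 = pi * 59.0^2
  A = 10935.88 m^2

10935.88


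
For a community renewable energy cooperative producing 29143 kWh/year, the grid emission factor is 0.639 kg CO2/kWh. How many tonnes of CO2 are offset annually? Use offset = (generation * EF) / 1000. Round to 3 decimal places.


CO2 offset in kg = generation * emission_factor
CO2 offset = 29143 * 0.639 = 18622.38 kg
Convert to tonnes:
  CO2 offset = 18622.38 / 1000 = 18.622 tonnes

18.622


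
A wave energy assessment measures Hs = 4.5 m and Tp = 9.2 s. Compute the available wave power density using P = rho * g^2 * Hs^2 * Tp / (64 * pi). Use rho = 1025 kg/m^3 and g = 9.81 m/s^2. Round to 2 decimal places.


Apply wave power formula:
  g^2 = 9.81^2 = 96.2361
  Hs^2 = 4.5^2 = 20.25
  Numerator = rho * g^2 * Hs^2 * Tp = 1025 * 96.2361 * 20.25 * 9.2 = 18377005.07
  Denominator = 64 * pi = 201.0619
  P = 18377005.07 / 201.0619 = 91399.72 W/m

91399.72


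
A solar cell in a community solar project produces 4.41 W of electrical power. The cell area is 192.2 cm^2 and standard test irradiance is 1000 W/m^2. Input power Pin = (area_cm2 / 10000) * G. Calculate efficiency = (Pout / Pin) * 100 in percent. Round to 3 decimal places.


First compute the input power:
  Pin = area_cm2 / 10000 * G = 192.2 / 10000 * 1000 = 19.22 W
Then compute efficiency:
  Efficiency = (Pout / Pin) * 100 = (4.41 / 19.22) * 100
  Efficiency = 22.945%

22.945


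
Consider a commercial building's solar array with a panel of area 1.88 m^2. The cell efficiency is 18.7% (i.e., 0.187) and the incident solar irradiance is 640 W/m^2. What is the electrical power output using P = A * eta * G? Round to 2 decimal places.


Use the solar power formula P = A * eta * G.
Given: A = 1.88 m^2, eta = 0.187, G = 640 W/m^2
P = 1.88 * 0.187 * 640
P = 225.00 W

225.00


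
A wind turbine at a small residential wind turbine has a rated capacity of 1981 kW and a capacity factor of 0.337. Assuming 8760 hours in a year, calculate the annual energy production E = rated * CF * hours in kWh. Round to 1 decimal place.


Annual energy = rated_kW * capacity_factor * hours_per_year
Given: P_rated = 1981 kW, CF = 0.337, hours = 8760
E = 1981 * 0.337 * 8760
E = 5848149.7 kWh

5848149.7


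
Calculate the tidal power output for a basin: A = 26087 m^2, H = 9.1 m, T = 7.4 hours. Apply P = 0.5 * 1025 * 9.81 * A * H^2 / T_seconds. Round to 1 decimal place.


Convert period to seconds: T = 7.4 * 3600 = 26640.0 s
H^2 = 9.1^2 = 82.81
P = 0.5 * rho * g * A * H^2 / T
P = 0.5 * 1025 * 9.81 * 26087 * 82.81 / 26640.0
P = 407695.2 W

407695.2


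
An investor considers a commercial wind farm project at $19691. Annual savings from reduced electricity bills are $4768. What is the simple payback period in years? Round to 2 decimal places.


Simple payback period = initial cost / annual savings
Payback = 19691 / 4768
Payback = 4.13 years

4.13


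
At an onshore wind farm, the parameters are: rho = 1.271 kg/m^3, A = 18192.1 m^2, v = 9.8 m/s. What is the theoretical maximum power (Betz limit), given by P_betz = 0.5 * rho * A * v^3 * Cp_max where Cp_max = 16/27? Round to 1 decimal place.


The Betz coefficient Cp_max = 16/27 = 0.5926
v^3 = 9.8^3 = 941.192
P_betz = 0.5 * rho * A * v^3 * Cp_max
P_betz = 0.5 * 1.271 * 18192.1 * 941.192 * 0.5926
P_betz = 6448115.9 W

6448115.9


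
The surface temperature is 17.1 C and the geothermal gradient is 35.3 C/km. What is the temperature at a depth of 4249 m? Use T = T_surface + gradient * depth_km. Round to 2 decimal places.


Convert depth to km: 4249 / 1000 = 4.249 km
Temperature increase = gradient * depth_km = 35.3 * 4.249 = 149.99 C
Temperature at depth = T_surface + delta_T = 17.1 + 149.99
T = 167.09 C

167.09


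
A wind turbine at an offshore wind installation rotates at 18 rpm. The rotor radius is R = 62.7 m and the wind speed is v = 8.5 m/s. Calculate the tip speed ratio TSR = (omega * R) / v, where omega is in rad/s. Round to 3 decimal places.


Convert rotational speed to rad/s:
  omega = 18 * 2 * pi / 60 = 1.885 rad/s
Compute tip speed:
  v_tip = omega * R = 1.885 * 62.7 = 118.187 m/s
Tip speed ratio:
  TSR = v_tip / v_wind = 118.187 / 8.5 = 13.904

13.904


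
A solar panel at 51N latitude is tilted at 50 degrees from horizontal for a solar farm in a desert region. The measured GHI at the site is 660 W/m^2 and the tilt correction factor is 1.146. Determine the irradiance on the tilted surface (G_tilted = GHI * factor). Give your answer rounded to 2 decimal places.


Identify the given values:
  GHI = 660 W/m^2, tilt correction factor = 1.146
Apply the formula G_tilted = GHI * factor:
  G_tilted = 660 * 1.146
  G_tilted = 756.36 W/m^2

756.36


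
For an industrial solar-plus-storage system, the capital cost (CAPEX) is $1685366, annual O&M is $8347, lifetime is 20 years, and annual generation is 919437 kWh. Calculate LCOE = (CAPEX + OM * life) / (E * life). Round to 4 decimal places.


Total cost = CAPEX + OM * lifetime = 1685366 + 8347 * 20 = 1685366 + 166940 = 1852306
Total generation = annual * lifetime = 919437 * 20 = 18388740 kWh
LCOE = 1852306 / 18388740
LCOE = 0.1007 $/kWh

0.1007


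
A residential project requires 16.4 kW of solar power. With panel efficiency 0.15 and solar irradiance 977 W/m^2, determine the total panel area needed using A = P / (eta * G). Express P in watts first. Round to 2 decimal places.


Convert target power to watts: P = 16.4 * 1000 = 16400.0 W
Compute denominator: eta * G = 0.15 * 977 = 146.55
Required area A = P / (eta * G) = 16400.0 / 146.55
A = 111.91 m^2

111.91


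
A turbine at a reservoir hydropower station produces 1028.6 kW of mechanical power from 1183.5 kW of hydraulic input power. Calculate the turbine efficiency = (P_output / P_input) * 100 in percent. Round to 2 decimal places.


Turbine efficiency = (output power / input power) * 100
eta = (1028.6 / 1183.5) * 100
eta = 86.91%

86.91


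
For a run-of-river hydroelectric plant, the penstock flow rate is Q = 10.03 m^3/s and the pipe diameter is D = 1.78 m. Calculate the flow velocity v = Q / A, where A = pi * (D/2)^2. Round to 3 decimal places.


Compute pipe cross-sectional area:
  A = pi * (D/2)^2 = pi * (1.78/2)^2 = 2.4885 m^2
Calculate velocity:
  v = Q / A = 10.03 / 2.4885
  v = 4.031 m/s

4.031


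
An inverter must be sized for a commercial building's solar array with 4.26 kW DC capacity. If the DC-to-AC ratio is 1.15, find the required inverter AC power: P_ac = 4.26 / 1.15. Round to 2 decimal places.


The inverter AC capacity is determined by the DC/AC ratio.
Given: P_dc = 4.26 kW, DC/AC ratio = 1.15
P_ac = P_dc / ratio = 4.26 / 1.15
P_ac = 3.70 kW

3.70


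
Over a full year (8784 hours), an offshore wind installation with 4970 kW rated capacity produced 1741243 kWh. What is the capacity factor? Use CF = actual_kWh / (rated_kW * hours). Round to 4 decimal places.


Capacity factor = actual output / maximum possible output
Maximum possible = rated * hours = 4970 * 8784 = 43656480 kWh
CF = 1741243 / 43656480
CF = 0.0399

0.0399


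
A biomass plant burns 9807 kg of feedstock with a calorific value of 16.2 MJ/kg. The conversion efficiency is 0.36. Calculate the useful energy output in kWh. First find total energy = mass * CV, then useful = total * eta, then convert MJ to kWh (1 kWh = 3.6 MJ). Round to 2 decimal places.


Total energy = mass * CV = 9807 * 16.2 = 158873.4 MJ
Useful energy = total * eta = 158873.4 * 0.36 = 57194.42 MJ
Convert to kWh: 57194.42 / 3.6
Useful energy = 15887.34 kWh

15887.34


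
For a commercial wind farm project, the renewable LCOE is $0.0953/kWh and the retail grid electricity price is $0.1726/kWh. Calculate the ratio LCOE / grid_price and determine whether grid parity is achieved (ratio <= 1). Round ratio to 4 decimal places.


Compare LCOE to grid price:
  LCOE = $0.0953/kWh, Grid price = $0.1726/kWh
  Ratio = LCOE / grid_price = 0.0953 / 0.1726 = 0.5521
  Grid parity achieved (ratio <= 1)? yes

0.5521


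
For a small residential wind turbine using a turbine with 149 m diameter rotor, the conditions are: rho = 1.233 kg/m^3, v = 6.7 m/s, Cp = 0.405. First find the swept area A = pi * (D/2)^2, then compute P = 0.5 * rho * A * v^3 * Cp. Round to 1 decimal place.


Step 1 -- Compute swept area:
  A = pi * (D/2)^2 = pi * (149/2)^2 = 17436.62 m^2
Step 2 -- Apply wind power equation:
  P = 0.5 * rho * A * v^3 * Cp
  v^3 = 6.7^3 = 300.763
  P = 0.5 * 1.233 * 17436.62 * 300.763 * 0.405
  P = 1309407.8 W

1309407.8


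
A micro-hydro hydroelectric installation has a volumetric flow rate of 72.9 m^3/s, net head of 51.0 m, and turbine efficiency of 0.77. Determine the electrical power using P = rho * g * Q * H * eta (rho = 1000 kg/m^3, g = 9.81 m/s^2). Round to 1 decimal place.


Apply the hydropower formula P = rho * g * Q * H * eta
rho * g = 1000 * 9.81 = 9810.0
P = 9810.0 * 72.9 * 51.0 * 0.77
P = 28083901.2 W

28083901.2


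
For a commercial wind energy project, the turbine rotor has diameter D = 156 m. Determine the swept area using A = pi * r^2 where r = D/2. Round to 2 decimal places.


Compute the rotor radius:
  r = D / 2 = 156 / 2 = 78.0 m
Calculate swept area:
  A = pi * r^2 = pi * 78.0^2
  A = 19113.45 m^2

19113.45


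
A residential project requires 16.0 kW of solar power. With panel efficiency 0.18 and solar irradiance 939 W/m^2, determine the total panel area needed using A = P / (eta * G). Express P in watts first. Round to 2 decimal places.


Convert target power to watts: P = 16.0 * 1000 = 16000.0 W
Compute denominator: eta * G = 0.18 * 939 = 169.02
Required area A = P / (eta * G) = 16000.0 / 169.02
A = 94.66 m^2

94.66


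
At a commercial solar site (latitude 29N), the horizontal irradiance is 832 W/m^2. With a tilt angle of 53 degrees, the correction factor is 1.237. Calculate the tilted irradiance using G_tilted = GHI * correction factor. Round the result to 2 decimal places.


Identify the given values:
  GHI = 832 W/m^2, tilt correction factor = 1.237
Apply the formula G_tilted = GHI * factor:
  G_tilted = 832 * 1.237
  G_tilted = 1029.18 W/m^2

1029.18


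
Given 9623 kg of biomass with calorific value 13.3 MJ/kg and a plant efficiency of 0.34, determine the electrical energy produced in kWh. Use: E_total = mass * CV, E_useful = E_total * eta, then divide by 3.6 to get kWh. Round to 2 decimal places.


Total energy = mass * CV = 9623 * 13.3 = 127985.9 MJ
Useful energy = total * eta = 127985.9 * 0.34 = 43515.21 MJ
Convert to kWh: 43515.21 / 3.6
Useful energy = 12087.56 kWh

12087.56


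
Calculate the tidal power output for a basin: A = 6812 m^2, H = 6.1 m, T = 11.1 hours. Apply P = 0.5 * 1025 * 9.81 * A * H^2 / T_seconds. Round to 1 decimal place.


Convert period to seconds: T = 11.1 * 3600 = 39960.0 s
H^2 = 6.1^2 = 37.21
P = 0.5 * rho * g * A * H^2 / T
P = 0.5 * 1025 * 9.81 * 6812 * 37.21 / 39960.0
P = 31891.3 W

31891.3


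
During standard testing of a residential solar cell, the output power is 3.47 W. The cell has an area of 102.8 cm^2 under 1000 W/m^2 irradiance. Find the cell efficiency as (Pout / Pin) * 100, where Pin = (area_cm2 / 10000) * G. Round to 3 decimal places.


First compute the input power:
  Pin = area_cm2 / 10000 * G = 102.8 / 10000 * 1000 = 10.28 W
Then compute efficiency:
  Efficiency = (Pout / Pin) * 100 = (3.47 / 10.28) * 100
  Efficiency = 33.755%

33.755


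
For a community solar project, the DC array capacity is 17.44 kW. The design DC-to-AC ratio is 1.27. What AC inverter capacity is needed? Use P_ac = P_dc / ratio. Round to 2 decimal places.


The inverter AC capacity is determined by the DC/AC ratio.
Given: P_dc = 17.44 kW, DC/AC ratio = 1.27
P_ac = P_dc / ratio = 17.44 / 1.27
P_ac = 13.73 kW

13.73


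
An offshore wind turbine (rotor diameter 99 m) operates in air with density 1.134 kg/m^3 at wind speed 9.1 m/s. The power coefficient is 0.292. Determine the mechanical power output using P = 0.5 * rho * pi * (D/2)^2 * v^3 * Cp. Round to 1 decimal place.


Step 1 -- Compute swept area:
  A = pi * (D/2)^2 = pi * (99/2)^2 = 7697.69 m^2
Step 2 -- Apply wind power equation:
  P = 0.5 * rho * A * v^3 * Cp
  v^3 = 9.1^3 = 753.571
  P = 0.5 * 1.134 * 7697.69 * 753.571 * 0.292
  P = 960396.0 W

960396.0


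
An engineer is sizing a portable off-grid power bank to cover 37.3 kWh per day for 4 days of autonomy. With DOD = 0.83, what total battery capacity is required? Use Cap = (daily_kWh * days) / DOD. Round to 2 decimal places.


Total energy needed = daily * days = 37.3 * 4 = 149.2 kWh
Account for depth of discharge:
  Cap = total_energy / DOD = 149.2 / 0.83
  Cap = 179.76 kWh

179.76


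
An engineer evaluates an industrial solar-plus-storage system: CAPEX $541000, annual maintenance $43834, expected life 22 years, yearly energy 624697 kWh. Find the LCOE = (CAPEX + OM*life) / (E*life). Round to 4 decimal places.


Total cost = CAPEX + OM * lifetime = 541000 + 43834 * 22 = 541000 + 964348 = 1505348
Total generation = annual * lifetime = 624697 * 22 = 13743334 kWh
LCOE = 1505348 / 13743334
LCOE = 0.1095 $/kWh

0.1095


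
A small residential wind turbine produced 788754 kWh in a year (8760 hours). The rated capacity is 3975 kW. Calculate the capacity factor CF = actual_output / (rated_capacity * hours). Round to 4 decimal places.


Capacity factor = actual output / maximum possible output
Maximum possible = rated * hours = 3975 * 8760 = 34821000 kWh
CF = 788754 / 34821000
CF = 0.0227

0.0227


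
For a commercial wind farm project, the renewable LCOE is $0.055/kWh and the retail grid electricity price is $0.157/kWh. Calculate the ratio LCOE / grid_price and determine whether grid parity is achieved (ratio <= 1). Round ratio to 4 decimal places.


Compare LCOE to grid price:
  LCOE = $0.055/kWh, Grid price = $0.157/kWh
  Ratio = LCOE / grid_price = 0.055 / 0.157 = 0.3503
  Grid parity achieved (ratio <= 1)? yes

0.3503


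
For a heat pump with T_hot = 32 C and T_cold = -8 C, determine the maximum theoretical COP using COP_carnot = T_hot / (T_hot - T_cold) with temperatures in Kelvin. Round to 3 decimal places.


Convert to Kelvin:
  T_hot = 32 + 273.15 = 305.15 K
  T_cold = -8 + 273.15 = 265.15 K
Apply Carnot COP formula:
  COP = T_hot_K / (T_hot_K - T_cold_K) = 305.15 / 40.0
  COP = 7.629

7.629


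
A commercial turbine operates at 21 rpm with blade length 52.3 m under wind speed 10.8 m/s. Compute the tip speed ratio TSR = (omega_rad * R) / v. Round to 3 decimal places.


Convert rotational speed to rad/s:
  omega = 21 * 2 * pi / 60 = 2.1991 rad/s
Compute tip speed:
  v_tip = omega * R = 2.1991 * 52.3 = 115.014 m/s
Tip speed ratio:
  TSR = v_tip / v_wind = 115.014 / 10.8 = 10.649

10.649


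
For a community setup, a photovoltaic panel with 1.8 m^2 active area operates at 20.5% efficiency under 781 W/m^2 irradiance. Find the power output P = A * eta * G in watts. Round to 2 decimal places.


Use the solar power formula P = A * eta * G.
Given: A = 1.8 m^2, eta = 0.205, G = 781 W/m^2
P = 1.8 * 0.205 * 781
P = 288.19 W

288.19


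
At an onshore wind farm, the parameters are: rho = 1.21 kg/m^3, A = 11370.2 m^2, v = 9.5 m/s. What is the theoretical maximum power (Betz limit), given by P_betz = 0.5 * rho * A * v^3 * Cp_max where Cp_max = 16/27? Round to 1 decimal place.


The Betz coefficient Cp_max = 16/27 = 0.5926
v^3 = 9.5^3 = 857.375
P_betz = 0.5 * rho * A * v^3 * Cp_max
P_betz = 0.5 * 1.21 * 11370.2 * 857.375 * 0.5926
P_betz = 3495026.8 W

3495026.8


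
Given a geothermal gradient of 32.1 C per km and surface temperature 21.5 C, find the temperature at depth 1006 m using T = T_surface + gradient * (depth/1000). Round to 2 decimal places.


Convert depth to km: 1006 / 1000 = 1.006 km
Temperature increase = gradient * depth_km = 32.1 * 1.006 = 32.29 C
Temperature at depth = T_surface + delta_T = 21.5 + 32.29
T = 53.79 C

53.79


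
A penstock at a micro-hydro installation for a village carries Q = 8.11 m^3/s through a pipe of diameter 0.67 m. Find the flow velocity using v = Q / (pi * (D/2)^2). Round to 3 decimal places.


Compute pipe cross-sectional area:
  A = pi * (D/2)^2 = pi * (0.67/2)^2 = 0.3526 m^2
Calculate velocity:
  v = Q / A = 8.11 / 0.3526
  v = 23.003 m/s

23.003


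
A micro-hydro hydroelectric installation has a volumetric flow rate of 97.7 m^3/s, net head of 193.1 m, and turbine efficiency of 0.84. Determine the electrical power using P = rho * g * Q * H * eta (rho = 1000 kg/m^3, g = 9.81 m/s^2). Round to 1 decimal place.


Apply the hydropower formula P = rho * g * Q * H * eta
rho * g = 1000 * 9.81 = 9810.0
P = 9810.0 * 97.7 * 193.1 * 0.84
P = 155462315.1 W

155462315.1


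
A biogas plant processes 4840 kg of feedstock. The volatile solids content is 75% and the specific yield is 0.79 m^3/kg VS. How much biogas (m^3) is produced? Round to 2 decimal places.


Compute volatile solids:
  VS = mass * VS_fraction = 4840 * 0.75 = 3630.0 kg
Calculate biogas volume:
  Biogas = VS * specific_yield = 3630.0 * 0.79
  Biogas = 2867.70 m^3

2867.70


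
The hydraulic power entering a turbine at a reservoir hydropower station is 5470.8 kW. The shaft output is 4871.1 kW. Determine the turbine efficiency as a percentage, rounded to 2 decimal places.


Turbine efficiency = (output power / input power) * 100
eta = (4871.1 / 5470.8) * 100
eta = 89.04%

89.04


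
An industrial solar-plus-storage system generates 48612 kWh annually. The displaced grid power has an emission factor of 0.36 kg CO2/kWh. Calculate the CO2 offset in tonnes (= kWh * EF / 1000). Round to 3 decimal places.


CO2 offset in kg = generation * emission_factor
CO2 offset = 48612 * 0.36 = 17500.32 kg
Convert to tonnes:
  CO2 offset = 17500.32 / 1000 = 17.500 tonnes

17.500


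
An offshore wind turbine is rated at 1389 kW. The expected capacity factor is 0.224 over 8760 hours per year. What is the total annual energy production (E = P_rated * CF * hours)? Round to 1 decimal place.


Annual energy = rated_kW * capacity_factor * hours_per_year
Given: P_rated = 1389 kW, CF = 0.224, hours = 8760
E = 1389 * 0.224 * 8760
E = 2725551.4 kWh

2725551.4


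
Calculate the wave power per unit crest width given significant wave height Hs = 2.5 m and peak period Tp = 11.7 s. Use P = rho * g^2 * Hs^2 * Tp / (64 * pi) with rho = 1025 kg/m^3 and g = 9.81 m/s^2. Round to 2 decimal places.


Apply wave power formula:
  g^2 = 9.81^2 = 96.2361
  Hs^2 = 2.5^2 = 6.25
  Numerator = rho * g^2 * Hs^2 * Tp = 1025 * 96.2361 * 6.25 * 11.7 = 7213196.43
  Denominator = 64 * pi = 201.0619
  P = 7213196.43 / 201.0619 = 35875.50 W/m

35875.50


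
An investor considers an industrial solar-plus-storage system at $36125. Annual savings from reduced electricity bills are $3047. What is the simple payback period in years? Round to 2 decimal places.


Simple payback period = initial cost / annual savings
Payback = 36125 / 3047
Payback = 11.86 years

11.86


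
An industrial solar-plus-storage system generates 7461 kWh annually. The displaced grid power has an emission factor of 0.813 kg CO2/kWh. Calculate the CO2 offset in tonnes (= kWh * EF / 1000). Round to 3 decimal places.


CO2 offset in kg = generation * emission_factor
CO2 offset = 7461 * 0.813 = 6065.79 kg
Convert to tonnes:
  CO2 offset = 6065.79 / 1000 = 6.066 tonnes

6.066


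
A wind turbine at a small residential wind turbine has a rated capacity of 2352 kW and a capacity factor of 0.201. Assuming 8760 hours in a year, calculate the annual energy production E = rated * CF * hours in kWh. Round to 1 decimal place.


Annual energy = rated_kW * capacity_factor * hours_per_year
Given: P_rated = 2352 kW, CF = 0.201, hours = 8760
E = 2352 * 0.201 * 8760
E = 4141307.5 kWh

4141307.5


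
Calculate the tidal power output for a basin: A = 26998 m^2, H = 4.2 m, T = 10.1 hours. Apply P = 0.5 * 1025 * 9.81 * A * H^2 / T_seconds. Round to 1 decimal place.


Convert period to seconds: T = 10.1 * 3600 = 36360.0 s
H^2 = 4.2^2 = 17.64
P = 0.5 * rho * g * A * H^2 / T
P = 0.5 * 1025 * 9.81 * 26998 * 17.64 / 36360.0
P = 65852.0 W

65852.0


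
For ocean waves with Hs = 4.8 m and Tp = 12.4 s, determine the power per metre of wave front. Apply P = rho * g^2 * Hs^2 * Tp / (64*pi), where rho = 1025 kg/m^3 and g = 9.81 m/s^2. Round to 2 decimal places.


Apply wave power formula:
  g^2 = 9.81^2 = 96.2361
  Hs^2 = 4.8^2 = 23.04
  Numerator = rho * g^2 * Hs^2 * Tp = 1025 * 96.2361 * 23.04 * 12.4 = 28181625.55
  Denominator = 64 * pi = 201.0619
  P = 28181625.55 / 201.0619 = 140163.91 W/m

140163.91


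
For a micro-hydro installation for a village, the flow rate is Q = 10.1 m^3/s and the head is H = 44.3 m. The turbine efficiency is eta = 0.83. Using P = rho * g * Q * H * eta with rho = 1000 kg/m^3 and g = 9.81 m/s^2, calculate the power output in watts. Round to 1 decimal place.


Apply the hydropower formula P = rho * g * Q * H * eta
rho * g = 1000 * 9.81 = 9810.0
P = 9810.0 * 10.1 * 44.3 * 0.83
P = 3643109.3 W

3643109.3


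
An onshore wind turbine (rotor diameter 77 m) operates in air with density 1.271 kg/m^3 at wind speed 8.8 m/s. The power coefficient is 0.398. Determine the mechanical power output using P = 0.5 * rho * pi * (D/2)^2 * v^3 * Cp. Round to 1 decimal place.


Step 1 -- Compute swept area:
  A = pi * (D/2)^2 = pi * (77/2)^2 = 4656.63 m^2
Step 2 -- Apply wind power equation:
  P = 0.5 * rho * A * v^3 * Cp
  v^3 = 8.8^3 = 681.472
  P = 0.5 * 1.271 * 4656.63 * 681.472 * 0.398
  P = 802634.8 W

802634.8


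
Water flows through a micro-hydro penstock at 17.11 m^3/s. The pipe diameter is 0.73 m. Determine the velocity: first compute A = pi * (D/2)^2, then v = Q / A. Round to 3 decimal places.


Compute pipe cross-sectional area:
  A = pi * (D/2)^2 = pi * (0.73/2)^2 = 0.4185 m^2
Calculate velocity:
  v = Q / A = 17.11 / 0.4185
  v = 40.880 m/s

40.880


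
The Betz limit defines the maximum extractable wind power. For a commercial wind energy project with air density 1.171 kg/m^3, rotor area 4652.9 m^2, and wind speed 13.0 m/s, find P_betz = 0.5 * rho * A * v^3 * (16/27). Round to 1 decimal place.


The Betz coefficient Cp_max = 16/27 = 0.5926
v^3 = 13.0^3 = 2197.0
P_betz = 0.5 * rho * A * v^3 * Cp_max
P_betz = 0.5 * 1.171 * 4652.9 * 2197.0 * 0.5926
P_betz = 3546801.6 W

3546801.6


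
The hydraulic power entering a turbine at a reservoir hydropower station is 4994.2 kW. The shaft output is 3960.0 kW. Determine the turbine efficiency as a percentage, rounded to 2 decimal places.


Turbine efficiency = (output power / input power) * 100
eta = (3960.0 / 4994.2) * 100
eta = 79.29%

79.29


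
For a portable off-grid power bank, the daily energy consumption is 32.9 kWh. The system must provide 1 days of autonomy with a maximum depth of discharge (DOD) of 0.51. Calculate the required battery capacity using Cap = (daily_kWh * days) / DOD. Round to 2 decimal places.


Total energy needed = daily * days = 32.9 * 1 = 32.9 kWh
Account for depth of discharge:
  Cap = total_energy / DOD = 32.9 / 0.51
  Cap = 64.51 kWh

64.51


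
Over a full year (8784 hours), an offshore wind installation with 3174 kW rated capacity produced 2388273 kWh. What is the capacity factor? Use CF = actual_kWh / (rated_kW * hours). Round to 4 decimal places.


Capacity factor = actual output / maximum possible output
Maximum possible = rated * hours = 3174 * 8784 = 27880416 kWh
CF = 2388273 / 27880416
CF = 0.0857

0.0857


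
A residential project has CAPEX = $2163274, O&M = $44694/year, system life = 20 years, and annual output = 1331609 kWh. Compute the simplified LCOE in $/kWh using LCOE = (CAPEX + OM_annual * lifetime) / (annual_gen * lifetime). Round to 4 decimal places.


Total cost = CAPEX + OM * lifetime = 2163274 + 44694 * 20 = 2163274 + 893880 = 3057154
Total generation = annual * lifetime = 1331609 * 20 = 26632180 kWh
LCOE = 3057154 / 26632180
LCOE = 0.1148 $/kWh

0.1148


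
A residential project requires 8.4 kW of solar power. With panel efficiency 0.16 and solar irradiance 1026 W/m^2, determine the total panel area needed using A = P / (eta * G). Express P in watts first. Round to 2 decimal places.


Convert target power to watts: P = 8.4 * 1000 = 8400.0 W
Compute denominator: eta * G = 0.16 * 1026 = 164.16
Required area A = P / (eta * G) = 8400.0 / 164.16
A = 51.17 m^2

51.17


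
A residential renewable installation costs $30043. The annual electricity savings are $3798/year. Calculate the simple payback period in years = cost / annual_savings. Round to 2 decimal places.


Simple payback period = initial cost / annual savings
Payback = 30043 / 3798
Payback = 7.91 years

7.91


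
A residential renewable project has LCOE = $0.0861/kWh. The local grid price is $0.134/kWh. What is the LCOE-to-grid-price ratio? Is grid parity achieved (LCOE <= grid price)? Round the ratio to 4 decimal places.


Compare LCOE to grid price:
  LCOE = $0.0861/kWh, Grid price = $0.134/kWh
  Ratio = LCOE / grid_price = 0.0861 / 0.134 = 0.6425
  Grid parity achieved (ratio <= 1)? yes

0.6425


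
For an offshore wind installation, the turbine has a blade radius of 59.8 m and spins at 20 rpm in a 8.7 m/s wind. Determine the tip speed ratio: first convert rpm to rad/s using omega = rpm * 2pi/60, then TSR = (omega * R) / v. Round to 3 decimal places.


Convert rotational speed to rad/s:
  omega = 20 * 2 * pi / 60 = 2.0944 rad/s
Compute tip speed:
  v_tip = omega * R = 2.0944 * 59.8 = 125.245 m/s
Tip speed ratio:
  TSR = v_tip / v_wind = 125.245 / 8.7 = 14.396

14.396


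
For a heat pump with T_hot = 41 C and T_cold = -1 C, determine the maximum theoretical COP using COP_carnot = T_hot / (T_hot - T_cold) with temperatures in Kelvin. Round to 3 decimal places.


Convert to Kelvin:
  T_hot = 41 + 273.15 = 314.15 K
  T_cold = -1 + 273.15 = 272.15 K
Apply Carnot COP formula:
  COP = T_hot_K / (T_hot_K - T_cold_K) = 314.15 / 42.0
  COP = 7.480

7.480


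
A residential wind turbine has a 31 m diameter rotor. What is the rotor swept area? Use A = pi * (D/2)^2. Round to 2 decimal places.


Compute the rotor radius:
  r = D / 2 = 31 / 2 = 15.5 m
Calculate swept area:
  A = pi * r^2 = pi * 15.5^2
  A = 754.77 m^2

754.77


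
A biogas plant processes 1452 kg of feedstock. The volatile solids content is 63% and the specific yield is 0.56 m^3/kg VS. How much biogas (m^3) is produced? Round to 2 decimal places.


Compute volatile solids:
  VS = mass * VS_fraction = 1452 * 0.63 = 914.76 kg
Calculate biogas volume:
  Biogas = VS * specific_yield = 914.76 * 0.56
  Biogas = 512.27 m^3

512.27


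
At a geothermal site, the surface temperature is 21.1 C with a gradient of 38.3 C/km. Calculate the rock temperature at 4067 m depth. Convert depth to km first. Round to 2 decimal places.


Convert depth to km: 4067 / 1000 = 4.067 km
Temperature increase = gradient * depth_km = 38.3 * 4.067 = 155.77 C
Temperature at depth = T_surface + delta_T = 21.1 + 155.77
T = 176.87 C

176.87


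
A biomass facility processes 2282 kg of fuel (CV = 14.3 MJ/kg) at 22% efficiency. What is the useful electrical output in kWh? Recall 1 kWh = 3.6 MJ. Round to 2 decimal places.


Total energy = mass * CV = 2282 * 14.3 = 32632.6 MJ
Useful energy = total * eta = 32632.6 * 0.22 = 7179.17 MJ
Convert to kWh: 7179.17 / 3.6
Useful energy = 1994.21 kWh

1994.21
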